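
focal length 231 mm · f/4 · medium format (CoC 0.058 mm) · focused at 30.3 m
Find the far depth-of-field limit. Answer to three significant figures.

34.9 m

Hyperfocal distance H = f²/(N·c) + f = 231²/(4 × 0.058) + 231 = 53361/0.232 + 231 ≈ 230235.3 mm ≈ 230.2 m.
Far limit Df = s·(H − f)/(H − s) = 30300 × (230235.3 − 231) / (230235.3 − 30300) = 30300 × 230004.3 / 199935.3 ≈ 34857 mm ≈ 34.9 m.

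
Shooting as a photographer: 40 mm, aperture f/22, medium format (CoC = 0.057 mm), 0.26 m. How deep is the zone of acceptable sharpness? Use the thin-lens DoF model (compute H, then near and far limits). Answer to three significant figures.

92.4 mm

Hyperfocal distance H = f²/(N·c) + f = 40²/(22 × 0.057) + 40 = 1600/1.254 + 40 ≈ 1315.9 mm ≈ 1.316 m.
Near limit Dn = s·(H − f)/(H + s − 2f) = 260 × (1315.9 − 40) / (1315.9 + 260 − 2 × 40) = 260 × 1275.9 / 1495.9 ≈ 221.763 mm.
Far limit Df = s·(H − f)/(H − s) = 260 × (1315.9 − 40) / (1315.9 − 260) = 260 × 1275.9 / 1055.9 ≈ 314.171 mm.
Depth of field = Df − Dn = 314.171 − 221.763 ≈ 92.408 mm.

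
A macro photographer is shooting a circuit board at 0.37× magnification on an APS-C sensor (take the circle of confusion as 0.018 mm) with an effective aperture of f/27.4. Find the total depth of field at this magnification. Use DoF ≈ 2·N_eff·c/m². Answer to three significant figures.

7.21 mm

At magnification m, DoF ≈ 2·N_eff·c/m² = 2 × 27.4 × 0.018 / 0.37² = 0.9864 / 0.1369 ≈ 7.21 mm.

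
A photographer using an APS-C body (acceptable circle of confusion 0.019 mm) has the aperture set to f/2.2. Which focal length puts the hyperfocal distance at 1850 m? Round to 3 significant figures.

278 mm

From H = f²/(N·c) + f, with f ≪ H: f ≈ √(H·N·c) = √(1850000 × 2.2 × 0.019) = √77330 ≈ 278.1 mm.
The +f correction barely moves this — solving exactly, f² + N·c·f − N·c·H = 0 ⇒ f = (−N·c + √((N·c)² + 4·N·c·H))/2 = (−0.0418 + √309320)/2 ≈ 278.06 mm, so f ≈ 278 mm.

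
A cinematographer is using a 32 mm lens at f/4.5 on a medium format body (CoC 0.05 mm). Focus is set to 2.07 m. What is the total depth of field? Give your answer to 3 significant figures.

2.32 m

Hyperfocal distance H = f²/(N·c) + f = 32²/(4.5 × 0.05) + 32 = 1024/0.225 + 32 ≈ 4583.1 mm ≈ 4.583 m.
Near limit Dn = s·(H − f)/(H + s − 2f) = 2070 × (4583.1 − 32) / (4583.1 + 2070 − 2 × 32) = 2070 × 4551.1 / 6589.1 ≈ 1429.8 mm.
Far limit Df = s·(H − f)/(H − s) = 2070 × (4583.1 − 32) / (4583.1 − 2070) = 2070 × 4551.1 / 2513.1 ≈ 3748.7 mm.
Depth of field = Df − Dn = 3748.7 − 1429.8 ≈ 2318.9 mm ≈ 2.32 m.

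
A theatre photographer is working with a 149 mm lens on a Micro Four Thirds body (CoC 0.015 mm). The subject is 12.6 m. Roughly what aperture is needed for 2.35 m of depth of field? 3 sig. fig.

Write h = H − f = f²/(N·c). The thin-lens limits are Dn = s·h/(h + (s−f)) and Df = s·h/(h − (s−f)), so DoF = Df − Dn = 2·s·(s−f)·h / (h² − (s−f)²).
That is a quadratic in h: DoF·h² − 2·s·(s−f)·h − DoF·(s−f)² = 0 ⇒ h = (s−f)·(s + √(s² + DoF²)) / DoF = 12451 × (12600 + √(12600² + 2350²)) / 2350 = 12451 × (12600 + 12817.3) / 2350 ≈ 134668 mm.
Then N = f²/(c·h) = 149² / (0.015 × 134668) = 22201 / 2020.0 ≈ 11.

f/11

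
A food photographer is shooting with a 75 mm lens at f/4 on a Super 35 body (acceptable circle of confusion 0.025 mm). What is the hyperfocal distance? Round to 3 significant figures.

56.3 m

Hyperfocal distance H = f²/(N·c) + f = 75²/(4 × 0.025) + 75 = 5625/0.1 + 75 ≈ 56325.0 mm ≈ 56.3 m.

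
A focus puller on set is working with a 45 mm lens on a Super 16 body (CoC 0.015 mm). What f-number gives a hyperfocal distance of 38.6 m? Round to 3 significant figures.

Rearrange H = f²/(N·c) + f for N: N = f² / ((H − f)·c).
N = 45² / ((38600 − 45) × 0.015) = 2025 / 578.3 ≈ 3.50.

f/3.50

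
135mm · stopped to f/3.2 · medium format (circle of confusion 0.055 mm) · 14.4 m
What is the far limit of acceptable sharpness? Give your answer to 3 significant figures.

16.7 m

Hyperfocal distance H = f²/(N·c) + f = 135²/(3.2 × 0.055) + 135 = 18225/0.176 + 135 ≈ 103686.1 mm ≈ 103.7 m.
Far limit Df = s·(H − f)/(H − s) = 14400 × (103686.1 − 135) / (103686.1 − 14400) = 14400 × 103551.1 / 89286.1 ≈ 16701 mm ≈ 16.7 m.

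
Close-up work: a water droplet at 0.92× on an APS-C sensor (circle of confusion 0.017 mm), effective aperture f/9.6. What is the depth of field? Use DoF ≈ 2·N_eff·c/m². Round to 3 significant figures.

0.386 mm

At magnification m, DoF ≈ 2·N_eff·c/m² = 2 × 9.6 × 0.017 / 0.92² = 0.3264 / 0.8464 ≈ 0.386 mm.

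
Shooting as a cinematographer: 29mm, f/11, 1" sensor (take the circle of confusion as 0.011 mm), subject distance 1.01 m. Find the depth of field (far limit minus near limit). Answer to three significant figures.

Hyperfocal distance H = f²/(N·c) + f = 29²/(11 × 0.011) + 29 = 841/0.121 + 29 ≈ 6979.4 mm ≈ 6.979 m.
Near limit Dn = s·(H − f)/(H + s − 2f) = 1010 × (6979.4 − 29) / (6979.4 + 1010 − 2 × 29) = 1010 × 6950.4 / 7931.4 ≈ 885.08 mm.
Far limit Df = s·(H − f)/(H − s) = 1010 × (6979.4 − 29) / (6979.4 − 1010) = 1010 × 6950.4 / 5969.4 ≈ 1175.98 mm.
Depth of field = Df − Dn = 1175.98 − 885.08 ≈ 290.90 mm.

291 mm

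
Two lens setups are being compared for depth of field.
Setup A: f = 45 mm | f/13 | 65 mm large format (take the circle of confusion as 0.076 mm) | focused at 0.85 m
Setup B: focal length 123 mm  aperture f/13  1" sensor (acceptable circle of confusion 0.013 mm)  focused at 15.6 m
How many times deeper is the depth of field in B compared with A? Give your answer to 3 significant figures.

Setup A: H = 45²/(13×0.076) + 45 ≈ 2094.6 mm; DoF = Df − Dn = 1399.78 − 610.30 ≈ 789.48 mm.
Setup B: H = 123²/(13×0.013) + 123 ≈ 89643.7 mm; DoF = Df − Dn = 18860.8 − 13300.5 ≈ 5560.3 mm.
Ratio = 5560.3 / 789.48 ≈ 7.04.

7.04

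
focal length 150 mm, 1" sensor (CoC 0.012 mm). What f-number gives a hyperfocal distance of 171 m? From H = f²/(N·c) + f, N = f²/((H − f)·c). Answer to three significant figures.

f/11

Rearrange H = f²/(N·c) + f for N: N = f² / ((H − f)·c).
N = 150² / ((171000 − 150) × 0.012) = 22500 / 2050 ≈ 11.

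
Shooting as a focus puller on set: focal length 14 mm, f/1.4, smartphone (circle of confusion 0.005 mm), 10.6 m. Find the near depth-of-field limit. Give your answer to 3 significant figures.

Hyperfocal distance H = f²/(N·c) + f = 14²/(1.4 × 0.005) + 14 = 196/0.007 + 14 ≈ 28014.0 mm ≈ 28.01 m.
Near limit Dn = s·(H − f)/(H + s − 2f) = 10600 × (28014.0 − 14) / (28014.0 + 10600 − 2 × 14) = 10600 × 28000.0 / 38586.0 ≈ 7691.9 mm ≈ 7.69 m.

7.69 m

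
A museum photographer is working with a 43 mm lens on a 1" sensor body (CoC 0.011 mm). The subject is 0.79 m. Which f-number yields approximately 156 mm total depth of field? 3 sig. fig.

Write h = H − f = f²/(N·c). The thin-lens limits are Dn = s·h/(h + (s−f)) and Df = s·h/(h − (s−f)), so DoF = Df − Dn = 2·s·(s−f)·h / (h² − (s−f)²).
That is a quadratic in h: DoF·h² − 2·s·(s−f)·h − DoF·(s−f)² = 0 ⇒ h = (s−f)·(s + √(s² + DoF²)) / DoF = 747 × (790 + √(790² + 156²)) / 156 = 747 × (790 + 805.255) / 156 ≈ 7638.8 mm.
Then N = f²/(c·h) = 43² / (0.011 × 7638.8) = 1849 / 84.027 ≈ 22.

f/22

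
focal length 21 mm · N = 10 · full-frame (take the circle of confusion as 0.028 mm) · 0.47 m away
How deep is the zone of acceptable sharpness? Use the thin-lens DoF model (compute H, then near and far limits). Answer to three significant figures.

Hyperfocal distance H = f²/(N·c) + f = 21²/(10 × 0.028) + 21 = 441/0.28 + 21 ≈ 1596.0 mm ≈ 1.596 m.
Near limit Dn = s·(H − f)/(H + s − 2f) = 470 × (1596.0 − 21) / (1596.0 + 470 − 2 × 21) = 470 × 1575.0 / 2024.0 ≈ 365.74 mm.
Far limit Df = s·(H − f)/(H − s) = 470 × (1596.0 − 21) / (1596.0 − 470) = 470 × 1575.0 / 1126.0 ≈ 657.42 mm.
Depth of field = Df − Dn = 657.42 − 365.74 ≈ 291.68 mm.

292 mm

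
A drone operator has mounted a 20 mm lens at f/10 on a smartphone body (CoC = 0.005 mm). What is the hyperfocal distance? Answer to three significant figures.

8.02 m

Hyperfocal distance H = f²/(N·c) + f = 20²/(10 × 0.005) + 20 = 400/0.05 + 20 ≈ 8020.0 mm ≈ 8.02 m.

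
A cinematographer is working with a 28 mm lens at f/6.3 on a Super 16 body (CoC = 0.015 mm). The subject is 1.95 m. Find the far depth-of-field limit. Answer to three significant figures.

Hyperfocal distance H = f²/(N·c) + f = 28²/(6.3 × 0.015) + 28 = 784/0.0945 + 28 ≈ 8324.3 mm ≈ 8.324 m.
Far limit Df = s·(H − f)/(H − s) = 1950 × (8324.3 − 28) / (8324.3 − 1950) = 1950 × 8296.3 / 6374.3 ≈ 2538.0 mm ≈ 2.54 m.

2.54 m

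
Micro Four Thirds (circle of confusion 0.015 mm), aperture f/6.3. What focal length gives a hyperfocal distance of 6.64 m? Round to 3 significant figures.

25.0 mm

From H = f²/(N·c) + f, with f ≪ H: f ≈ √(H·N·c) = √(6640 × 6.3 × 0.015) = √627.48 ≈ 25.05 mm.
Exact: f² + N·c·f − N·c·H = 0 ⇒ f = (−N·c + √((N·c)² + 4·N·c·H))/2 = (−0.0945 + √2509.9)/2 ≈ 25.002 mm ≈ 25.0 mm.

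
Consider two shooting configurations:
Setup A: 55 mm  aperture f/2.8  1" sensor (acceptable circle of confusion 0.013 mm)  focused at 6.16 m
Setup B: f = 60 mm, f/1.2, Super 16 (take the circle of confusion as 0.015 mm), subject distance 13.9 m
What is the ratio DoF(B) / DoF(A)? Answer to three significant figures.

Setup A: H = 55²/(2.8×0.013) + 55 ≈ 83159.4 mm; DoF = Df − Dn = 6648.40 − 5738.44 ≈ 909.96 mm.
Setup B: H = 60²/(1.2×0.015) + 60 ≈ 200060.0 mm; DoF = Df − Dn = 14933.4 − 13000.4 ≈ 1933.0 mm.
Ratio = 1933.0 / 909.96 ≈ 2.12.

2.12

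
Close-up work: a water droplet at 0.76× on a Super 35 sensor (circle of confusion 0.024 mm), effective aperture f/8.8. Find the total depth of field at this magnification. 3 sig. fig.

0.731 mm

At magnification m, DoF ≈ 2·N_eff·c/m² = 2 × 8.8 × 0.024 / 0.76² = 0.4224 / 0.5776 ≈ 0.731 mm.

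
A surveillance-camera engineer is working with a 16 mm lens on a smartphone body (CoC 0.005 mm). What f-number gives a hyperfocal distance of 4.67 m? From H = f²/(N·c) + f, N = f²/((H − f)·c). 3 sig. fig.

Rearrange H = f²/(N·c) + f for N: N = f² / ((H − f)·c).
N = 16² / ((4670 − 16) × 0.005) = 256 / 23.27 ≈ 11.

f/11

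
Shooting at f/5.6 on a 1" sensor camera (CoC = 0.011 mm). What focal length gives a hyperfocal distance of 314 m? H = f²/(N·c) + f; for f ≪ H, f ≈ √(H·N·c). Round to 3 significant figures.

139 mm

From H = f²/(N·c) + f, with f ≪ H: f ≈ √(H·N·c) = √(314000 × 5.6 × 0.011) = √19342 ≈ 139.1 mm.
The +f correction barely moves this — solving exactly, f² + N·c·f − N·c·H = 0 ⇒ f = (−N·c + √((N·c)² + 4·N·c·H))/2 = (−0.0616 + √77370)/2 ≈ 139.05 mm, so f ≈ 139 mm.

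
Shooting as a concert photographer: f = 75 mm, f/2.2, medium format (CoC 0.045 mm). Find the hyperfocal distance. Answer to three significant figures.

56.9 m

Hyperfocal distance H = f²/(N·c) + f = 75²/(2.2 × 0.045) + 75 = 5625/0.099 + 75 ≈ 56893.2 mm ≈ 56.9 m.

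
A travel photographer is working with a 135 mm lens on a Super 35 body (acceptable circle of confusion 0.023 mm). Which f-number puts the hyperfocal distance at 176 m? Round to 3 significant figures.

f/4.51

Rearrange H = f²/(N·c) + f for N: N = f² / ((H − f)·c).
N = 135² / ((176000 − 135) × 0.023) = 18225 / 4045 ≈ 4.51.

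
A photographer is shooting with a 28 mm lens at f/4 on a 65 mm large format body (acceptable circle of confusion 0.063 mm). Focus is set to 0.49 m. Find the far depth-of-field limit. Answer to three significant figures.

Hyperfocal distance H = f²/(N·c) + f = 28²/(4 × 0.063) + 28 = 784/0.252 + 28 ≈ 3139.1 mm ≈ 3.139 m.
Far limit Df = s·(H − f)/(H − s) = 490 × (3139.1 − 28) / (3139.1 − 490) = 490 × 3111.1 / 2649.1 ≈ 575.46 mm ≈ 0.575 m.

0.575 m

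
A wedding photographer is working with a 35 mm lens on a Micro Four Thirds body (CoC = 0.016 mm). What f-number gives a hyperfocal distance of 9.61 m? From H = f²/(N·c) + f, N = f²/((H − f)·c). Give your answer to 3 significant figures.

f/8

Rearrange H = f²/(N·c) + f for N: N = f² / ((H − f)·c).
N = 35² / ((9610 − 35) × 0.016) = 1225 / 153.2 ≈ 8.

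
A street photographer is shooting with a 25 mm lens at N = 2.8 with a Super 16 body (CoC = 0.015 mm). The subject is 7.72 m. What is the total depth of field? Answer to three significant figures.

10.9 m

Hyperfocal distance H = f²/(N·c) + f = 25²/(2.8 × 0.015) + 25 = 625/0.042 + 25 ≈ 14906.0 mm ≈ 14.91 m.
Near limit Dn = s·(H − f)/(H + s − 2f) = 7720 × (14906.0 − 25) / (14906.0 + 7720 − 2 × 25) = 7720 × 14881.0 / 22576.0 ≈ 5089 mm.
Far limit Df = s·(H − f)/(H − s) = 7720 × (14906.0 − 25) / (14906.0 − 7720) = 7720 × 14881.0 / 7186.0 ≈ 15987 mm.
Depth of field = Df − Dn = 15987 − 5089 ≈ 10898 mm ≈ 10.9 m.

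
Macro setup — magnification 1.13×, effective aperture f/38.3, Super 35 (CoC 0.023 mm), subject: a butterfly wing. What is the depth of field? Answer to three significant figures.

1.38 mm

At magnification m, DoF ≈ 2·N_eff·c/m² = 2 × 38.3 × 0.023 / 1.13² = 1.762 / 1.277 ≈ 1.38 mm.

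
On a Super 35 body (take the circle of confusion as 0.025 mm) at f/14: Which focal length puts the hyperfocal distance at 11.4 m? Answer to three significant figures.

63.0 mm

From H = f²/(N·c) + f, with f ≪ H: f ≈ √(H·N·c) = √(11400 × 14 × 0.025) = √3990.0 ≈ 63.17 mm.
Exact: f² + N·c·f − N·c·H = 0 ⇒ f = (−N·c + √((N·c)² + 4·N·c·H))/2 = (−0.35 + √15960)/2 ≈ 62.992 mm ≈ 63.0 mm.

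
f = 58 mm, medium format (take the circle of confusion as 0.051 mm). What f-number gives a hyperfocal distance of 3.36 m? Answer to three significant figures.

Rearrange H = f²/(N·c) + f for N: N = f² / ((H − f)·c).
N = 58² / ((3360 − 58) × 0.051) = 3364 / 168.4 ≈ 20.

f/20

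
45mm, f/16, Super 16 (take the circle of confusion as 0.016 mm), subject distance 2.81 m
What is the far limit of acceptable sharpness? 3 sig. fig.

Hyperfocal distance H = f²/(N·c) + f = 45²/(16 × 0.016) + 45 = 2025/0.256 + 45 ≈ 7955.2 mm ≈ 7.955 m.
Far limit Df = s·(H − f)/(H − s) = 2810 × (7955.2 − 45) / (7955.2 − 2810) = 2810 × 7910.2 / 5145.2 ≈ 4320.1 mm ≈ 4.32 m.

4.32 m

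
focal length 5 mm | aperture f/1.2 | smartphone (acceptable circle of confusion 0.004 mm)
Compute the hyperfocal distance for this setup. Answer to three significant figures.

Hyperfocal distance H = f²/(N·c) + f = 5²/(1.2 × 0.004) + 5 = 25/0.0048 + 5 ≈ 5213.3 mm ≈ 5.21 m.

5.21 m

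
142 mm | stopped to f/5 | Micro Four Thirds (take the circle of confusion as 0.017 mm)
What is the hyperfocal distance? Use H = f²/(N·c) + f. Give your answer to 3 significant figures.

237 m

Hyperfocal distance H = f²/(N·c) + f = 142²/(5 × 0.017) + 142 = 20164/0.085 + 142 ≈ 237365.5 mm ≈ 237 m.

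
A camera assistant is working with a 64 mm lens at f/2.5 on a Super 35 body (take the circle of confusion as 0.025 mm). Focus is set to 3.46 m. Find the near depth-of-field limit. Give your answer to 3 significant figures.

3.29 m

Hyperfocal distance H = f²/(N·c) + f = 64²/(2.5 × 0.025) + 64 = 4096/0.0625 + 64 ≈ 65600.0 mm ≈ 65.60 m.
Near limit Dn = s·(H − f)/(H + s − 2f) = 3460 × (65600.0 − 64) / (65600.0 + 3460 − 2 × 64) = 3460 × 65536.0 / 68932.0 ≈ 3289.5 mm ≈ 3.29 m.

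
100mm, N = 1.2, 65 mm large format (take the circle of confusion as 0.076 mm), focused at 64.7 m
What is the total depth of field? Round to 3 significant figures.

117 m

Hyperfocal distance H = f²/(N·c) + f = 100²/(1.2 × 0.076) + 100 = 10000/0.0912 + 100 ≈ 109749.1 mm ≈ 109.7 m.
Near limit Dn = s·(H − f)/(H + s − 2f) = 64700 × (109749.1 − 100) / (109749.1 + 64700 − 2 × 100) = 64700 × 109649.1 / 174249.1 ≈ 40714 mm.
Far limit Df = s·(H − f)/(H − s) = 64700 × (109749.1 − 100) / (109749.1 − 64700) = 64700 × 109649.1 / 45049.1 ≈ 157479 mm.
Depth of field = Df − Dn = 157479 − 40714 ≈ 116765 mm ≈ 117 m.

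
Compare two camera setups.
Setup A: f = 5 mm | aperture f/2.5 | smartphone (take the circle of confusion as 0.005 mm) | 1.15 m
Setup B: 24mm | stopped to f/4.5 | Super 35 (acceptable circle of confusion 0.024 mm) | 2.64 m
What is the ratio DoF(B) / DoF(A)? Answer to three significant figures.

Setup A: H = 5²/(2.5×0.005) + 5 ≈ 2005.0 mm; DoF = Df − Dn = 2690.1 − 731.3 ≈ 1958.8 mm.
Setup B: H = 24²/(4.5×0.024) + 24 ≈ 5357.3 mm; DoF = Df − Dn = 5181.6 − 1771.2 ≈ 3410.4 mm.
Ratio = 3410.4 / 1958.8 ≈ 1.74.

1.74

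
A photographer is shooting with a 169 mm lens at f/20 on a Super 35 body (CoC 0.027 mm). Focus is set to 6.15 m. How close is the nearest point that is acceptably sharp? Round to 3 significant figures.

5.53 m

Hyperfocal distance H = f²/(N·c) + f = 169²/(20 × 0.027) + 169 = 28561/0.54 + 169 ≈ 53059.7 mm ≈ 53.06 m.
Near limit Dn = s·(H − f)/(H + s − 2f) = 6150 × (53059.7 − 169) / (53059.7 + 6150 − 2 × 169) = 6150 × 52890.7 / 58871.7 ≈ 5525.2 mm ≈ 5.53 m.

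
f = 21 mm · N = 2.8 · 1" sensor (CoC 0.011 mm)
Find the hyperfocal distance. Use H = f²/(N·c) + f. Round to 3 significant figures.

14.3 m

Hyperfocal distance H = f²/(N·c) + f = 21²/(2.8 × 0.011) + 21 = 441/0.0308 + 21 ≈ 14339.2 mm ≈ 14.3 m.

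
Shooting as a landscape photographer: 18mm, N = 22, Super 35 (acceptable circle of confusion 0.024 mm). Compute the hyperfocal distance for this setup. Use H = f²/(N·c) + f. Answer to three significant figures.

Hyperfocal distance H = f²/(N·c) + f = 18²/(22 × 0.024) + 18 = 324/0.528 + 18 ≈ 631.6 mm ≈ 0.632 m.

0.632 m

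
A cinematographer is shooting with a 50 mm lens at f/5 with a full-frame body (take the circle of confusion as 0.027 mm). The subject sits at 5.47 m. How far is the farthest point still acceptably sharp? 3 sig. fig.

7.73 m

Hyperfocal distance H = f²/(N·c) + f = 50²/(5 × 0.027) + 50 = 2500/0.135 + 50 ≈ 18568.5 mm ≈ 18.57 m.
Far limit Df = s·(H − f)/(H − s) = 5470 × (18568.5 − 50) / (18568.5 − 5470) = 5470 × 18518.5 / 13098.5 ≈ 7733.4 mm ≈ 7.73 m.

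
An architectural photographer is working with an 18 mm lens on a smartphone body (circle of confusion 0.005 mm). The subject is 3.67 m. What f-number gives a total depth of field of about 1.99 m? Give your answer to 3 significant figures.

Write h = H − f = f²/(N·c). The thin-lens limits are Dn = s·h/(h + (s−f)) and Df = s·h/(h − (s−f)), so DoF = Df − Dn = 2·s·(s−f)·h / (h² − (s−f)²).
That is a quadratic in h: DoF·h² − 2·s·(s−f)·h − DoF·(s−f)² = 0 ⇒ h = (s−f)·(s + √(s² + DoF²)) / DoF = 3652 × (3670 + √(3670² + 1990²)) / 1990 = 3652 × (3670 + 4174.81) / 1990 ≈ 14397 mm.
Then N = f²/(c·h) = 18² / (0.005 × 14397) = 324 / 71.983 ≈ 4.50.

f/4.50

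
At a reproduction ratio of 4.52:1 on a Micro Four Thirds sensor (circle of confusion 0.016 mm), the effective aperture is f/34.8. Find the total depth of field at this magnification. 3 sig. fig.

At magnification m, DoF ≈ 2·N_eff·c/m² = 2 × 34.8 × 0.016 / 4.52² = 1.114 / 20.43 ≈ 0.0545 mm.

0.0545 mm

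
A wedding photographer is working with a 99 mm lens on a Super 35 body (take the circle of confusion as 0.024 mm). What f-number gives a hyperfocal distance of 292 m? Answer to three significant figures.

Rearrange H = f²/(N·c) + f for N: N = f² / ((H − f)·c).
N = 99² / ((292000 − 99) × 0.024) = 9801 / 7006 ≈ 1.40.

f/1.40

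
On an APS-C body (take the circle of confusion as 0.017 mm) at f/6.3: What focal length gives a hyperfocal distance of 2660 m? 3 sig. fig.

534 mm

From H = f²/(N·c) + f, with f ≪ H: f ≈ √(H·N·c) = √(2660000 × 6.3 × 0.017) = √284886 ≈ 533.7 mm.
The +f correction barely moves this — solving exactly, f² + N·c·f − N·c·H = 0 ⇒ f = (−N·c + √((N·c)² + 4·N·c·H))/2 = (−0.1071 + √1139544)/2 ≈ 533.69 mm, so f ≈ 534 mm.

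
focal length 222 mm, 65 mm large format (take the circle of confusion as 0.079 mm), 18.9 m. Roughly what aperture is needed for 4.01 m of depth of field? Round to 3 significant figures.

Write h = H − f = f²/(N·c). The thin-lens limits are Dn = s·h/(h + (s−f)) and Df = s·h/(h − (s−f)), so DoF = Df − Dn = 2·s·(s−f)·h / (h² − (s−f)²).
That is a quadratic in h: DoF·h² − 2·s·(s−f)·h − DoF·(s−f)² = 0 ⇒ h = (s−f)·(s + √(s² + DoF²)) / DoF = 18678 × (18900 + √(18900² + 4010²)) / 4010 = 18678 × (18900 + 19320.7) / 4010 ≈ 178027 mm.
Then N = f²/(c·h) = 222² / (0.079 × 178027) = 49284 / 14064 ≈ 3.50.

f/3.50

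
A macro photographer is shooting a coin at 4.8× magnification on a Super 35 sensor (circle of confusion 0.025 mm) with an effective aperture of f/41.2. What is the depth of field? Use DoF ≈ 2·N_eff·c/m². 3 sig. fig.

At magnification m, DoF ≈ 2·N_eff·c/m² = 2 × 41.2 × 0.025 / 4.8² = 2.06 / 23.04 ≈ 0.0894 mm.

0.0894 mm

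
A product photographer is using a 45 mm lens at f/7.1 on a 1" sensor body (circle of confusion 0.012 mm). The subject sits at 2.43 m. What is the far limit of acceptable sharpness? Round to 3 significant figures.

2.70 m

Hyperfocal distance H = f²/(N·c) + f = 45²/(7.1 × 0.012) + 45 = 2025/0.0852 + 45 ≈ 23812.6 mm ≈ 23.81 m.
Far limit Df = s·(H − f)/(H − s) = 2430 × (23812.6 − 45) / (23812.6 − 2430) = 2430 × 23767.6 / 21382.6 ≈ 2701.0 mm ≈ 2.70 m.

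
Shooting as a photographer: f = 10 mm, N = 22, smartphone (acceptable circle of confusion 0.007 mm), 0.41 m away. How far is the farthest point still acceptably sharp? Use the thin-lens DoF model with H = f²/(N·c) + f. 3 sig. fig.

1.07 m

Hyperfocal distance H = f²/(N·c) + f = 10²/(22 × 0.007) + 10 = 100/0.154 + 10 ≈ 659.4 mm ≈ 0.659 m.
Far limit Df = s·(H − f)/(H − s) = 410 × (659.4 − 10) / (659.4 − 410) = 410 × 649.4 / 249.4 ≈ 1067.7 mm ≈ 1.07 m.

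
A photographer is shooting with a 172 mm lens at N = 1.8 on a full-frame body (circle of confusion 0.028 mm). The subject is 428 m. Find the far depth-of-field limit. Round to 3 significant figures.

Hyperfocal distance H = f²/(N·c) + f = 172²/(1.8 × 0.028) + 172 = 29584/0.0504 + 172 ≈ 587156.1 mm ≈ 587.2 m.
Far limit Df = s·(H − f)/(H − s) = 428000 × (587156.1 − 172) / (587156.1 − 428000) = 428000 × 586984.1 / 159156.1 ≈ 1578508 mm ≈ 1580 m.

1580 m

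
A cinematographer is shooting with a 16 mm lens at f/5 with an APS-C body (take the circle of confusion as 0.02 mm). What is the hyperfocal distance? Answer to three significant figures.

2.58 m

Hyperfocal distance H = f²/(N·c) + f = 16²/(5 × 0.02) + 16 = 256/0.1 + 16 ≈ 2576.0 mm ≈ 2.58 m.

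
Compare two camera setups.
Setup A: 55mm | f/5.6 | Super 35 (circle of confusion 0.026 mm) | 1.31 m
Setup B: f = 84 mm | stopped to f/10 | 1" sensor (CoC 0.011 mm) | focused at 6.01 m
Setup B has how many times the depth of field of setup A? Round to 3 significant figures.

Setup A: H = 55²/(5.6×0.026) + 55 ≈ 20831.1 mm; DoF = Df − Dn = 1394.22 − 1235.38 ≈ 158.84 mm.
Setup B: H = 84²/(10×0.011) + 84 ≈ 64229.5 mm; DoF = Df − Dn = 6621.7 − 5501.7 ≈ 1120.0 mm.
Ratio = 1120.0 / 158.84 ≈ 7.05.

7.05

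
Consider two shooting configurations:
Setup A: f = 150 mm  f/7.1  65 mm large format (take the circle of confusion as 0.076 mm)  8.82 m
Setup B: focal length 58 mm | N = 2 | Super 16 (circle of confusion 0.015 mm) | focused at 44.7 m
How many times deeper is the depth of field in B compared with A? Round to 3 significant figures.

Setup A: H = 150²/(7.1×0.076) + 150 ≈ 41847.6 mm; DoF = Df − Dn = 11135.3 − 7301.8 ≈ 3833.5 mm.
Setup B: H = 58²/(2×0.015) + 58 ≈ 112191.3 mm; DoF = Df − Dn = 74267 − 31972 ≈ 42295 mm.
Ratio = 42295 / 3833.5 ≈ 11.0.

11.0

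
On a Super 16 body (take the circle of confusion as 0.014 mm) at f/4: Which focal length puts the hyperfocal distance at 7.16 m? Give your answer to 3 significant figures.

20.0 mm

From H = f²/(N·c) + f, with f ≪ H: f ≈ √(H·N·c) = √(7160 × 4 × 0.014) = √400.96 ≈ 20.02 mm.
The +f correction barely moves this — solving exactly, f² + N·c·f − N·c·H = 0 ⇒ f = (−N·c + √((N·c)² + 4·N·c·H))/2 = (−0.056 + √1603.8)/2 ≈ 19.996 mm, so f ≈ 20.0 mm.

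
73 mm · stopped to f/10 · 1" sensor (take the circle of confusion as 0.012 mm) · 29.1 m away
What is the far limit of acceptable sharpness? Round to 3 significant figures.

84.0 m

Hyperfocal distance H = f²/(N·c) + f = 73²/(10 × 0.012) + 73 = 5329/0.12 + 73 ≈ 44481.3 mm ≈ 44.48 m.
Far limit Df = s·(H − f)/(H − s) = 29100 × (44481.3 − 73) / (44481.3 − 29100) = 29100 × 44408.3 / 15381.3 ≈ 84016 mm ≈ 84.0 m.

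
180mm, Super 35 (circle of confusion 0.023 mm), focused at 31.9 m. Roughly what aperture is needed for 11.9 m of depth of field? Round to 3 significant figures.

f/8.01

Write h = H − f = f²/(N·c). The thin-lens limits are Dn = s·h/(h + (s−f)) and Df = s·h/(h − (s−f)), so DoF = Df − Dn = 2·s·(s−f)·h / (h² − (s−f)²).
That is a quadratic in h: DoF·h² − 2·s·(s−f)·h − DoF·(s−f)² = 0 ⇒ h = (s−f)·(s + √(s² + DoF²)) / DoF = 31720 × (31900 + √(31900² + 11900²)) / 11900 = 31720 × (31900 + 34047.3) / 11900 ≈ 175786 mm.
Then N = f²/(c·h) = 180² / (0.023 × 175786) = 32400 / 4043.1 ≈ 8.01.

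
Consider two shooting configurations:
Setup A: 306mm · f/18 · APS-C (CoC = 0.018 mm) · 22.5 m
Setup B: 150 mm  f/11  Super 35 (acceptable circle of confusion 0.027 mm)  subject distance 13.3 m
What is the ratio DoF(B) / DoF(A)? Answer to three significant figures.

Setup A: H = 306²/(18×0.018) + 306 ≈ 289306.0 mm; DoF = Df − Dn = 24371.6 − 20895.3 ≈ 3476.3 mm.
Setup B: H = 150²/(11×0.027) + 150 ≈ 75907.6 mm; DoF = Df − Dn = 16093.5 − 11332.8 ≈ 4760.7 mm.
Ratio = 4760.7 / 3476.3 ≈ 1.37.

1.37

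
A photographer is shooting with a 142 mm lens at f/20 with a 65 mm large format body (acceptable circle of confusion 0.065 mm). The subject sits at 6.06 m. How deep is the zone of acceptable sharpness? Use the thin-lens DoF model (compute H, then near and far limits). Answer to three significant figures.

Hyperfocal distance H = f²/(N·c) + f = 142²/(20 × 0.065) + 142 = 20164/1.3 + 142 ≈ 15652.8 mm ≈ 15.65 m.
Near limit Dn = s·(H − f)/(H + s − 2f) = 6060 × (15652.8 − 142) / (15652.8 + 6060 − 2 × 142) = 6060 × 15510.8 / 21428.8 ≈ 4386.4 mm.
Far limit Df = s·(H − f)/(H − s) = 6060 × (15652.8 − 142) / (15652.8 − 6060) = 6060 × 15510.8 / 9592.8 ≈ 9798.6 mm.
Depth of field = Df − Dn = 9798.6 − 4386.4 ≈ 5412.2 mm ≈ 5.41 m.

5.41 m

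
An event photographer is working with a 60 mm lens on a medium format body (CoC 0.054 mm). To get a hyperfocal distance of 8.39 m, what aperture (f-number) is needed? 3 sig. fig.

Rearrange H = f²/(N·c) + f for N: N = f² / ((H − f)·c).
N = 60² / ((8390 − 60) × 0.054) = 3600 / 449.8 ≈ 8.

f/8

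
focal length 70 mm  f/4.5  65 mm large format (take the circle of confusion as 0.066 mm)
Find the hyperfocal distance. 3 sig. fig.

16.6 m

Hyperfocal distance H = f²/(N·c) + f = 70²/(4.5 × 0.066) + 70 = 4900/0.297 + 70 ≈ 16568.3 mm ≈ 16.6 m.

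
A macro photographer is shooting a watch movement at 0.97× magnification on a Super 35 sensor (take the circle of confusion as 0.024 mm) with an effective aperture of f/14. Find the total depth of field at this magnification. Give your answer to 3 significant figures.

At magnification m, DoF ≈ 2·N_eff·c/m² = 2 × 14 × 0.024 / 0.97² = 0.672 / 0.9409 ≈ 0.714 mm.

0.714 mm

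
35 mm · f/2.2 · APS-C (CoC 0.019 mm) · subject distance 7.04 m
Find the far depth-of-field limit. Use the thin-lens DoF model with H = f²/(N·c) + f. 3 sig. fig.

Hyperfocal distance H = f²/(N·c) + f = 35²/(2.2 × 0.019) + 35 = 1225/0.0418 + 35 ≈ 29341.2 mm ≈ 29.34 m.
Far limit Df = s·(H − f)/(H − s) = 7040 × (29341.2 − 35) / (29341.2 − 7040) = 7040 × 29306.2 / 22301.2 ≈ 9251.3 mm ≈ 9.25 m.

9.25 m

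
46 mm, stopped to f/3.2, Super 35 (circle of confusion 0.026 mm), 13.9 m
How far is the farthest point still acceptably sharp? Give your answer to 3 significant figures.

Hyperfocal distance H = f²/(N·c) + f = 46²/(3.2 × 0.026) + 46 = 2116/0.0832 + 46 ≈ 25478.7 mm ≈ 25.48 m.
Far limit Df = s·(H − f)/(H − s) = 13900 × (25478.7 − 46) / (25478.7 − 13900) = 13900 × 25432.7 / 11578.7 ≈ 30531 mm ≈ 30.5 m.

30.5 m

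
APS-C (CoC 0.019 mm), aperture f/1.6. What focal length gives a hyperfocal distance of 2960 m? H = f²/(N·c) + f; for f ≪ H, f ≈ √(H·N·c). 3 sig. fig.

From H = f²/(N·c) + f, with f ≪ H: f ≈ √(H·N·c) = √(2960000 × 1.6 × 0.019) = √89984 ≈ 300.0 mm.
The +f correction barely moves this — solving exactly, f² + N·c·f − N·c·H = 0 ⇒ f = (−N·c + √((N·c)² + 4·N·c·H))/2 = (−0.0304 + √359936)/2 ≈ 299.96 mm, so f ≈ 300 mm.

300 mm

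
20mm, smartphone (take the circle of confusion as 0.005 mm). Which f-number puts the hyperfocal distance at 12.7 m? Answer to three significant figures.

f/6.31

Rearrange H = f²/(N·c) + f for N: N = f² / ((H − f)·c).
N = 20² / ((12700 − 20) × 0.005) = 400 / 63.40 ≈ 6.31.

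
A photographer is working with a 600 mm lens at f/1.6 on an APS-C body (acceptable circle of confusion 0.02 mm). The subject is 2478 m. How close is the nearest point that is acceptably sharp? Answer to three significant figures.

2030 m

Hyperfocal distance H = f²/(N·c) + f = 600²/(1.6 × 0.02) + 600 = 360000/0.032 + 600 ≈ 11250600.0 mm ≈ 11251 m.
Near limit Dn = s·(H − f)/(H + s − 2f) = 2478000 × (11250600.0 − 600) / (11250600.0 + 2478000 − 2 × 600) = 2478000 × 11250000.0 / 13727400.0 ≈ 2030792 mm ≈ 2030 m.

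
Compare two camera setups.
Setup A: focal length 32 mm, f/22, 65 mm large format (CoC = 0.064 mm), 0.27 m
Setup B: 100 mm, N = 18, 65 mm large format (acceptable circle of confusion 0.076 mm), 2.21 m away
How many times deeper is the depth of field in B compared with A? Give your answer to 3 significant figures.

Setup A: H = 32²/(22×0.064) + 32 ≈ 759.3 mm; DoF = Df − Dn = 401.34 − 203.43 ≈ 197.91 mm.
Setup B: H = 100²/(18×0.076) + 100 ≈ 7409.9 mm; DoF = Df − Dn = 3106.8 − 1715.0 ≈ 1391.8 mm.
Ratio = 1391.8 / 197.91 ≈ 7.03.

7.03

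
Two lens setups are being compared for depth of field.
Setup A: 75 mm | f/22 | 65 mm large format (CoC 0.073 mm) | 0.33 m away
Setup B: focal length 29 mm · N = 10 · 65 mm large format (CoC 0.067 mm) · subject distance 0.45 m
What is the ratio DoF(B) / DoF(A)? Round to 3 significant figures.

7.04

Setup A: H = 75²/(22×0.073) + 75 ≈ 3577.5 mm; DoF = Df − Dn = 355.912 − 307.605 ≈ 48.307 mm.
Setup B: H = 29²/(10×0.067) + 29 ≈ 1284.2 mm; DoF = Df − Dn = 677.10 − 336.98 ≈ 340.12 mm.
Ratio = 340.12 / 48.307 ≈ 7.04.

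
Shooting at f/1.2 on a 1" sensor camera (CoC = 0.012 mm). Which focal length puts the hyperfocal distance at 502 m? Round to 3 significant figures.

85.0 mm

From H = f²/(N·c) + f, with f ≪ H: f ≈ √(H·N·c) = √(502000 × 1.2 × 0.012) = √7228.8 ≈ 85.02 mm.
The +f correction barely moves this — solving exactly, f² + N·c·f − N·c·H = 0 ⇒ f = (−N·c + √((N·c)² + 4·N·c·H))/2 = (−0.0144 + √28915)/2 ≈ 85.015 mm, so f ≈ 85.0 mm.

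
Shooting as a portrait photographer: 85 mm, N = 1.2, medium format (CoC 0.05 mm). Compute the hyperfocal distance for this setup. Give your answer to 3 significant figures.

121 m

Hyperfocal distance H = f²/(N·c) + f = 85²/(1.2 × 0.05) + 85 = 7225/0.06 + 85 ≈ 120501.7 mm ≈ 121 m.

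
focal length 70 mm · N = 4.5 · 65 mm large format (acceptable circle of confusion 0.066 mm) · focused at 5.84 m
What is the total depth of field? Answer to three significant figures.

Hyperfocal distance H = f²/(N·c) + f = 70²/(4.5 × 0.066) + 70 = 4900/0.297 + 70 ≈ 16568.3 mm ≈ 16.57 m.
Near limit Dn = s·(H − f)/(H + s − 2f) = 5840 × (16568.3 − 70) / (16568.3 + 5840 − 2 × 70) = 5840 × 16498.3 / 22268.3 ≈ 4326.8 mm.
Far limit Df = s·(H − f)/(H − s) = 5840 × (16568.3 − 70) / (16568.3 − 5840) = 5840 × 16498.3 / 10728.3 ≈ 8980.9 mm.
Depth of field = Df − Dn = 8980.9 − 4326.8 ≈ 4654.1 mm ≈ 4.65 m.

4.65 m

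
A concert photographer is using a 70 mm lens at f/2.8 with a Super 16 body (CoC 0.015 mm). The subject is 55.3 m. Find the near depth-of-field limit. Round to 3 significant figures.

37.5 m

Hyperfocal distance H = f²/(N·c) + f = 70²/(2.8 × 0.015) + 70 = 4900/0.042 + 70 ≈ 116736.7 mm ≈ 116.7 m.
Near limit Dn = s·(H − f)/(H + s − 2f) = 55300 × (116736.7 − 70) / (116736.7 + 55300 − 2 × 70) = 55300 × 116666.7 / 171896.7 ≈ 37532 mm ≈ 37.5 m.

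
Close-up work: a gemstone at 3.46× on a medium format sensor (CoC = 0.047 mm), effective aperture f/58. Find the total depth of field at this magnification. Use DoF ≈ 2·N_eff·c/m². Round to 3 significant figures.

At magnification m, DoF ≈ 2·N_eff·c/m² = 2 × 58 × 0.047 / 3.46² = 5.452 / 11.97 ≈ 0.455 mm.

0.455 mm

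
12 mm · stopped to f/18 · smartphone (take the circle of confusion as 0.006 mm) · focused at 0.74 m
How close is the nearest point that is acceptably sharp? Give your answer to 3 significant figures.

Hyperfocal distance H = f²/(N·c) + f = 12²/(18 × 0.006) + 12 = 144/0.108 + 12 ≈ 1345.3 mm ≈ 1.345 m.
Near limit Dn = s·(H − f)/(H + s − 2f) = 740 × (1345.3 − 12) / (1345.3 + 740 − 2 × 12) = 740 × 1333.3 / 2061.3 ≈ 478.65 mm.

479 mm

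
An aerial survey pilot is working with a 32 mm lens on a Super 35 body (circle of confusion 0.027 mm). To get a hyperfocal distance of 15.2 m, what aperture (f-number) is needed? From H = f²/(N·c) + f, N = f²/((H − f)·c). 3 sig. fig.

f/2.50

Rearrange H = f²/(N·c) + f for N: N = f² / ((H − f)·c).
N = 32² / ((15200 − 32) × 0.027) = 1024 / 409.5 ≈ 2.50.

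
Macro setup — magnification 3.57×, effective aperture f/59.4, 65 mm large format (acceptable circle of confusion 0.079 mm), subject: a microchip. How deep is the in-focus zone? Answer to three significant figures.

At magnification m, DoF ≈ 2·N_eff·c/m² = 2 × 59.4 × 0.079 / 3.57² = 9.385 / 12.74 ≈ 0.736 mm.

0.736 mm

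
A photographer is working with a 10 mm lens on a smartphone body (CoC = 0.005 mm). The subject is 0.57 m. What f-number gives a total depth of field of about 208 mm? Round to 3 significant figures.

Write h = H − f = f²/(N·c). The thin-lens limits are Dn = s·h/(h + (s−f)) and Df = s·h/(h − (s−f)), so DoF = Df − Dn = 2·s·(s−f)·h / (h² − (s−f)²).
That is a quadratic in h: DoF·h² − 2·s·(s−f)·h − DoF·(s−f)² = 0 ⇒ h = (s−f)·(s + √(s² + DoF²)) / DoF = 560 × (570 + √(570² + 208²)) / 208 = 560 × (570 + 606.765) / 208 ≈ 3168.2 mm.
Then N = f²/(c·h) = 10² / (0.005 × 3168.2) = 100 / 15.841 ≈ 6.31.

f/6.31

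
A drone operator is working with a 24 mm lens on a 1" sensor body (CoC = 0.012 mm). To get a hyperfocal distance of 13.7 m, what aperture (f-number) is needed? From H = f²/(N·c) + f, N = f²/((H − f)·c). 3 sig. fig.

Rearrange H = f²/(N·c) + f for N: N = f² / ((H − f)·c).
N = 24² / ((13700 − 24) × 0.012) = 576 / 164.1 ≈ 3.51.

f/3.51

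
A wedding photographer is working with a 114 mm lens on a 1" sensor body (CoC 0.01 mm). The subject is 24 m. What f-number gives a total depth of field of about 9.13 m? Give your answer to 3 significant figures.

Write h = H − f = f²/(N·c). The thin-lens limits are Dn = s·h/(h + (s−f)) and Df = s·h/(h − (s−f)), so DoF = Df − Dn = 2·s·(s−f)·h / (h² − (s−f)²).
That is a quadratic in h: DoF·h² − 2·s·(s−f)·h − DoF·(s−f)² = 0 ⇒ h = (s−f)·(s + √(s² + DoF²)) / DoF = 23886 × (24000 + √(24000² + 9130²)) / 9130 = 23886 × (24000 + 25677.9) / 9130 ≈ 129968 mm.
Then N = f²/(c·h) = 114² / (0.01 × 129968) = 12996 / 1299.7 ≈ 10.

f/10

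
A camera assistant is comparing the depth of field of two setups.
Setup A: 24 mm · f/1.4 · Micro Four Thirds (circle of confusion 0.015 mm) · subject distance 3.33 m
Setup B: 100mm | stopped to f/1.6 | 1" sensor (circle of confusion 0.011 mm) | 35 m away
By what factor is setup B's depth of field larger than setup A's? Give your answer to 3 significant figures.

Setup A: H = 24²/(1.4×0.015) + 24 ≈ 27452.6 mm; DoF = Df − Dn = 3786.38 − 2971.80 ≈ 814.58 mm.
Setup B: H = 100²/(1.6×0.011) + 100 ≈ 568281.8 mm; DoF = Df − Dn = 37290.5 − 32974.6 ≈ 4315.9 mm.
Ratio = 4315.9 / 814.58 ≈ 5.30.

5.30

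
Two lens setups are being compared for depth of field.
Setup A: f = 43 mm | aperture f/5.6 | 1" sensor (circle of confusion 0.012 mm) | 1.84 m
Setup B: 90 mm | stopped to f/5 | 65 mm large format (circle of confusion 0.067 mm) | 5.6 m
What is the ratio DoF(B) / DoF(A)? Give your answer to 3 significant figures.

11.2

Setup A: H = 43²/(5.6×0.012) + 43 ≈ 27557.9 mm; DoF = Df − Dn = 1968.57 − 1727.20 ≈ 241.37 mm.
Setup B: H = 90²/(5×0.067) + 90 ≈ 24269.1 mm; DoF = Df − Dn = 7252.8 − 4560.7 ≈ 2692.1 mm.
Ratio = 2692.1 / 241.37 ≈ 11.2.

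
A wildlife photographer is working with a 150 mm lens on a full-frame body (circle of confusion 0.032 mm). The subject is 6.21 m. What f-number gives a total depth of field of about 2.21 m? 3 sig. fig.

f/20

Write h = H − f = f²/(N·c). The thin-lens limits are Dn = s·h/(h + (s−f)) and Df = s·h/(h − (s−f)), so DoF = Df − Dn = 2·s·(s−f)·h / (h² − (s−f)²).
That is a quadratic in h: DoF·h² − 2·s·(s−f)·h − DoF·(s−f)² = 0 ⇒ h = (s−f)·(s + √(s² + DoF²)) / DoF = 6060 × (6210 + √(6210² + 2210²)) / 2210 = 6060 × (6210 + 6591.52) / 2210 ≈ 35103 mm.
Then N = f²/(c·h) = 150² / (0.032 × 35103) = 22500 / 1123.3 ≈ 20.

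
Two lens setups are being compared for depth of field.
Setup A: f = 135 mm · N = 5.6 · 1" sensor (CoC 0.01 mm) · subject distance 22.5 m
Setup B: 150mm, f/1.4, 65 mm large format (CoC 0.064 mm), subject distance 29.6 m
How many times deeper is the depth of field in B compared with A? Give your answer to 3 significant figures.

2.27

Setup A: H = 135²/(5.6×0.01) + 135 ≈ 325581.4 mm; DoF = Df − Dn = 24160.3 − 21053.2 ≈ 3107.1 mm.
Setup B: H = 150²/(1.4×0.064) + 150 ≈ 251266.1 mm; DoF = Df − Dn = 33532.6 − 26493.0 ≈ 7039.6 mm.
Ratio = 7039.6 / 3107.1 ≈ 2.27.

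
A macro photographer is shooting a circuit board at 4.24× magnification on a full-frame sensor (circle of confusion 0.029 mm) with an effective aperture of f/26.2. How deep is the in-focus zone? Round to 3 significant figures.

At magnification m, DoF ≈ 2·N_eff·c/m² = 2 × 26.2 × 0.029 / 4.24² = 1.52 / 17.98 ≈ 0.0845 mm.

0.0845 mm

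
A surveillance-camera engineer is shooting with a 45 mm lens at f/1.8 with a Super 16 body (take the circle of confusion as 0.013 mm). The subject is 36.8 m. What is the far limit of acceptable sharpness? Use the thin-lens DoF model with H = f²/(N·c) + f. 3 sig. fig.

64.0 m

Hyperfocal distance H = f²/(N·c) + f = 45²/(1.8 × 0.013) + 45 = 2025/0.0234 + 45 ≈ 86583.5 mm ≈ 86.58 m.
Far limit Df = s·(H − f)/(H − s) = 36800 × (86583.5 − 45) / (86583.5 − 36800) = 36800 × 86538.5 / 49783.5 ≈ 63969 mm ≈ 64.0 m.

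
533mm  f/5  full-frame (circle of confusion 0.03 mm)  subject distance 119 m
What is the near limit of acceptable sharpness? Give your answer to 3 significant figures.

112 m

Hyperfocal distance H = f²/(N·c) + f = 533²/(5 × 0.03) + 533 = 284089/0.15 + 533 ≈ 1894459.7 mm ≈ 1894 m.
Near limit Dn = s·(H − f)/(H + s − 2f) = 119000 × (1894459.7 − 533) / (1894459.7 + 119000 − 2 × 533) = 119000 × 1893926.7 / 2012393.7 ≈ 111995 mm ≈ 112 m.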